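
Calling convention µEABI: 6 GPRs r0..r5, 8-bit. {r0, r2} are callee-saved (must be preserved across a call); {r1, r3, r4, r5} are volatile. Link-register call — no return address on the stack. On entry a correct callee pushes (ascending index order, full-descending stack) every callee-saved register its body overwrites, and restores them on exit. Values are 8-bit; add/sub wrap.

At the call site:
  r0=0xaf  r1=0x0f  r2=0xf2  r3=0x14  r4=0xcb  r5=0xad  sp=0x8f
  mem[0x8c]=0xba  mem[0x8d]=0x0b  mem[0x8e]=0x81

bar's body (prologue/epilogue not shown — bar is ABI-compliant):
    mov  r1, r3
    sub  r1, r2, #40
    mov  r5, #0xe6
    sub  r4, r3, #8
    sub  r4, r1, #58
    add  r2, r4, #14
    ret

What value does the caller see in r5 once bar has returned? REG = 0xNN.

REG = 0xe6

prologue: push r2 → mem[0x8e]=0xf2, sp=0x8e
body[0] mov  r1, r3 → r1=0x14
body[1] sub  r1, r2, #40 → r1=0xca
body[2] mov  r5, #0xe6 → r5=0xe6
body[3] sub  r4, r3, #8 → r4=0x0c
body[4] sub  r4, r1, #58 → r4=0x90
body[5] add  r2, r4, #14 → r2=0x9e
epilogue: pop r2=0xf2, sp=0x8f
r5 is caller-saved → body value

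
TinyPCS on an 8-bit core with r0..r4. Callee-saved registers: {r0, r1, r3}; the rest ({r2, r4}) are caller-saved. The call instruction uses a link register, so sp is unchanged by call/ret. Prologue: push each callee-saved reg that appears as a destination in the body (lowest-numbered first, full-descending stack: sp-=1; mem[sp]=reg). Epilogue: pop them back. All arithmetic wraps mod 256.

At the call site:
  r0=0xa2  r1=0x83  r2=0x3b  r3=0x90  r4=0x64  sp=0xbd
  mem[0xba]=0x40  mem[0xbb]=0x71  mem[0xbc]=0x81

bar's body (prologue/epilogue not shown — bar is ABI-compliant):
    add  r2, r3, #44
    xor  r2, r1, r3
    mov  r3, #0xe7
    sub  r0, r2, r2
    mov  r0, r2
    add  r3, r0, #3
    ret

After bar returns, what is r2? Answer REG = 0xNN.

prologue: push r0 → mem[0xbc]=0xa2, sp=0xbc
prologue: push r3 → mem[0xbb]=0x90, sp=0xbb
body[0] add  r2, r3, #44 → r2=0xbc
body[1] xor  r2, r1, r3 → r2=0x13
body[2] mov  r3, #0xe7 → r3=0xe7
body[3] sub  r0, r2, r2 → r0=0x00
body[4] mov  r0, r2 → r0=0x13
body[5] add  r3, r0, #3 → r3=0x16
epilogue: pop r3=0x90, sp=0xbc
epilogue: pop r0=0xa2, sp=0xbd
r2 is caller-saved → body value

REG = 0x13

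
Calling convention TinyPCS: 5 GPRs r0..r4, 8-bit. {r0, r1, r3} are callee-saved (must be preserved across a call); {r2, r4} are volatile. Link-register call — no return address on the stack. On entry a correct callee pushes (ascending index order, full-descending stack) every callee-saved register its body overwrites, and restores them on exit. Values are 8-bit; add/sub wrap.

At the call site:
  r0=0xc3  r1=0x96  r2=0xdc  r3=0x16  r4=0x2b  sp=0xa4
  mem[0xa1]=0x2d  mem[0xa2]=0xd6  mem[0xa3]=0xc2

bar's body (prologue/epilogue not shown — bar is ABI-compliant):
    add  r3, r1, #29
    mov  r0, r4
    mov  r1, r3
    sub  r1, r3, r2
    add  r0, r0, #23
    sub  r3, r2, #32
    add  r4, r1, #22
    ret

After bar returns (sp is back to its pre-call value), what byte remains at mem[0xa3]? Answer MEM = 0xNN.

MEM = 0xc3

prologue: push r0 → mem[0xa3]=0xc3, sp=0xa3
prologue: push r1 → mem[0xa2]=0x96, sp=0xa2
prologue: push r3 → mem[0xa1]=0x16, sp=0xa1
body[0] add  r3, r1, #29 → r3=0xb3
body[1] mov  r0, r4 → r0=0x2b
body[2] mov  r1, r3 → r1=0xb3
body[3] sub  r1, r3, r2 → r1=0xd7
body[4] add  r0, r0, #23 → r0=0x42
body[5] sub  r3, r2, #32 → r3=0xbc
body[6] add  r4, r1, #22 → r4=0xed
epilogue: pop r3=0x16, sp=0xa2
epilogue: pop r1=0x96, sp=0xa3
epilogue: pop r0=0xc3, sp=0xa4
prologue pushed ['r0', 'r1', 'r3'] at ['0xa3', '0xa2', '0xa1']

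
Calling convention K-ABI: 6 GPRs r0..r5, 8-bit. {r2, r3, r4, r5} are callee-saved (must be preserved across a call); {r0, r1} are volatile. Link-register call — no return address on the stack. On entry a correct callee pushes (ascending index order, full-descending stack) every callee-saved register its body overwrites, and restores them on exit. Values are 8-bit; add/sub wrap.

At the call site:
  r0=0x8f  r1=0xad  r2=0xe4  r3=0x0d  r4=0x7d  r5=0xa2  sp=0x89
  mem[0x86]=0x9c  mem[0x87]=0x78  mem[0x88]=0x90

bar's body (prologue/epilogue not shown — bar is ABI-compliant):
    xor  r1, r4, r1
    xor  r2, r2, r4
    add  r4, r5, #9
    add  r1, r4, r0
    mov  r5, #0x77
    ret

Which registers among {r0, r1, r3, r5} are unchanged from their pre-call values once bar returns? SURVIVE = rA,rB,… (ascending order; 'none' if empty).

prologue: push r2 → mem[0x88]=0xe4, sp=0x88
prologue: push r4 → mem[0x87]=0x7d, sp=0x87
prologue: push r5 → mem[0x86]=0xa2, sp=0x86
body[0] xor  r1, r4, r1 → r1=0xd0
body[1] xor  r2, r2, r4 → r2=0x99
body[2] add  r4, r5, #9 → r4=0xab
body[3] add  r1, r4, r0 → r1=0x3a
body[4] mov  r5, #0x77 → r5=0x77
epilogue: pop r5=0xa2, sp=0x87
epilogue: pop r4=0x7d, sp=0x88
epilogue: pop r2=0xe4, sp=0x89
r0: caller-saved, written=False
r1: caller-saved, written=True
r3: callee-saved, written=False
r5: callee-saved, written=True

SURVIVE = r0,r3,r5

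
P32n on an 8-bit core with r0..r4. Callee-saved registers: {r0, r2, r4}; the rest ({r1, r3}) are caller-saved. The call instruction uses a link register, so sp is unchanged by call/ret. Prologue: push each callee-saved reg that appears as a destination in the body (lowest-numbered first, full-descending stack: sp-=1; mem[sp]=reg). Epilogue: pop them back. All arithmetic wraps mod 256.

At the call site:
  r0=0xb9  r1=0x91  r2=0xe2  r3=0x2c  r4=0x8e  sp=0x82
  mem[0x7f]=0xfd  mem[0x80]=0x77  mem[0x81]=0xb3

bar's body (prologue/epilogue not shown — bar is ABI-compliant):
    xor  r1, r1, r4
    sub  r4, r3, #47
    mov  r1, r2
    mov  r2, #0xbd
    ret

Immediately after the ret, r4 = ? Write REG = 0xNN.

REG = 0x8e

prologue: push r2 -> mem[0x81]=0xe2, sp=0x81
prologue: push r4 -> mem[0x80]=0x8e, sp=0x80
body[0] xor  r1, r1, r4 -> r1=0x1f
body[1] sub  r4, r3, #47 -> r4=0xfd
body[2] mov  r1, r2 -> r1=0xe2
body[3] mov  r2, #0xbd -> r2=0xbd
epilogue: pop r4=0x8e, sp=0x81
epilogue: pop r2=0xe2, sp=0x82
r4 is callee-saved -> restored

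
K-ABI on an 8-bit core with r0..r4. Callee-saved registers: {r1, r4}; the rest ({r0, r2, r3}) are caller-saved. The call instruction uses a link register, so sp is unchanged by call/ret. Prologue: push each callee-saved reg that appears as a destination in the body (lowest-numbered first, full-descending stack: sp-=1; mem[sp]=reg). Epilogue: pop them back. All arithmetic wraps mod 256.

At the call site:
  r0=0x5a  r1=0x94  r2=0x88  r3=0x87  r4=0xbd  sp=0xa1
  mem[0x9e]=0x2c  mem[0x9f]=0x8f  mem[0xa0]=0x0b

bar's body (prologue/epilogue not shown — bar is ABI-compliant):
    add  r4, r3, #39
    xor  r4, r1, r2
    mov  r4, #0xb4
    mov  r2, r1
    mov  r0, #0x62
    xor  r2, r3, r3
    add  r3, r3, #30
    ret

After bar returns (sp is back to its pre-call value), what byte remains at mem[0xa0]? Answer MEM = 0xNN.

MEM = 0xbd

prologue: push r4 → mem[0xa0]=0xbd, sp=0xa0
body[0] add  r4, r3, #39 → r4=0xae
body[1] xor  r4, r1, r2 → r4=0x1c
body[2] mov  r4, #0xb4 → r4=0xb4
body[3] mov  r2, r1 → r2=0x94
body[4] mov  r0, #0x62 → r0=0x62
body[5] xor  r2, r3, r3 → r2=0x00
body[6] add  r3, r3, #30 → r3=0xa5
epilogue: pop r4=0xbd, sp=0xa1
prologue pushed ['r4'] at ['0xa0']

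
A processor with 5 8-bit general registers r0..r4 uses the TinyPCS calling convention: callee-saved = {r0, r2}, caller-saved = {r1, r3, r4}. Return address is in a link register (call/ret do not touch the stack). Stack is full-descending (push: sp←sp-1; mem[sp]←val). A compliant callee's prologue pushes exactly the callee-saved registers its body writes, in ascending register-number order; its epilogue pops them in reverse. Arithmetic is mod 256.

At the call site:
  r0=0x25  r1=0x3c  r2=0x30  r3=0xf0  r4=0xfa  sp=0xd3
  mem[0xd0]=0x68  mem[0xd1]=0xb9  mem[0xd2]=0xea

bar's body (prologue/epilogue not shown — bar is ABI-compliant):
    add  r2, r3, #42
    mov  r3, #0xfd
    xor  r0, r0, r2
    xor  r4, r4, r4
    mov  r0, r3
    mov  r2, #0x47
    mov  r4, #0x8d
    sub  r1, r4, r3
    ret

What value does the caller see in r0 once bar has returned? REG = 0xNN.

REG = 0x25

prologue: push r0 -> mem[0xd2]=0x25, sp=0xd2
prologue: push r2 -> mem[0xd1]=0x30, sp=0xd1
body[0] add  r2, r3, #42 -> r2=0x1a
body[1] mov  r3, #0xfd -> r3=0xfd
body[2] xor  r0, r0, r2 -> r0=0x3f
body[3] xor  r4, r4, r4 -> r4=0x00
body[4] mov  r0, r3 -> r0=0xfd
body[5] mov  r2, #0x47 -> r2=0x47
body[6] mov  r4, #0x8d -> r4=0x8d
body[7] sub  r1, r4, r3 -> r1=0x90
epilogue: pop r2=0x30, sp=0xd2
epilogue: pop r0=0x25, sp=0xd3
r0 is callee-saved -> restored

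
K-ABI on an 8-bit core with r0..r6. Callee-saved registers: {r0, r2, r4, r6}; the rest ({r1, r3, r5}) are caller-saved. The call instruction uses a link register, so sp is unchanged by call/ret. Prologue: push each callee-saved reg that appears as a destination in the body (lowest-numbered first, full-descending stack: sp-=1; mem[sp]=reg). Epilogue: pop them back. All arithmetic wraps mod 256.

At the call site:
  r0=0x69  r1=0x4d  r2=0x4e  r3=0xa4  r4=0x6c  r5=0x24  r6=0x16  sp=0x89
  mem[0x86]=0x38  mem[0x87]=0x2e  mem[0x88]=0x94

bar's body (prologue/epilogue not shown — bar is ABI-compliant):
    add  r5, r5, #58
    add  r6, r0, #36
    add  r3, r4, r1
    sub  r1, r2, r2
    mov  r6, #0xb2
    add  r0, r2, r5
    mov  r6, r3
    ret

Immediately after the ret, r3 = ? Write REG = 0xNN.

prologue: push r0 -> mem[0x88]=0x69, sp=0x88
prologue: push r6 -> mem[0x87]=0x16, sp=0x87
body[0] add  r5, r5, #58 -> r5=0x5e
body[1] add  r6, r0, #36 -> r6=0x8d
body[2] add  r3, r4, r1 -> r3=0xb9
body[3] sub  r1, r2, r2 -> r1=0x00
body[4] mov  r6, #0xb2 -> r6=0xb2
body[5] add  r0, r2, r5 -> r0=0xac
body[6] mov  r6, r3 -> r6=0xb9
epilogue: pop r6=0x16, sp=0x88
epilogue: pop r0=0x69, sp=0x89
r3 is caller-saved -> body value

REG = 0xb9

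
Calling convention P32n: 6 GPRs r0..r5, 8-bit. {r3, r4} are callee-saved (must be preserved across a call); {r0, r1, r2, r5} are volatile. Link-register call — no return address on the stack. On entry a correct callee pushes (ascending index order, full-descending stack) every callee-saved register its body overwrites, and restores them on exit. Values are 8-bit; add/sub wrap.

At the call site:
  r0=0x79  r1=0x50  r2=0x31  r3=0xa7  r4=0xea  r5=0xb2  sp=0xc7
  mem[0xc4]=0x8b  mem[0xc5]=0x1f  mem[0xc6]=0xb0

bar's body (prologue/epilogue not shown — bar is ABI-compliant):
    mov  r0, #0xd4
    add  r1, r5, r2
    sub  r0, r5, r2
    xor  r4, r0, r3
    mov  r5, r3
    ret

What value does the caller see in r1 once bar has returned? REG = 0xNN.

REG = 0xe3

prologue: push r4 → mem[0xc6]=0xea, sp=0xc6
body[0] mov  r0, #0xd4 → r0=0xd4
body[1] add  r1, r5, r2 → r1=0xe3
body[2] sub  r0, r5, r2 → r0=0x81
body[3] xor  r4, r0, r3 → r4=0x26
body[4] mov  r5, r3 → r5=0xa7
epilogue: pop r4=0xea, sp=0xc7
r1 is caller-saved → body value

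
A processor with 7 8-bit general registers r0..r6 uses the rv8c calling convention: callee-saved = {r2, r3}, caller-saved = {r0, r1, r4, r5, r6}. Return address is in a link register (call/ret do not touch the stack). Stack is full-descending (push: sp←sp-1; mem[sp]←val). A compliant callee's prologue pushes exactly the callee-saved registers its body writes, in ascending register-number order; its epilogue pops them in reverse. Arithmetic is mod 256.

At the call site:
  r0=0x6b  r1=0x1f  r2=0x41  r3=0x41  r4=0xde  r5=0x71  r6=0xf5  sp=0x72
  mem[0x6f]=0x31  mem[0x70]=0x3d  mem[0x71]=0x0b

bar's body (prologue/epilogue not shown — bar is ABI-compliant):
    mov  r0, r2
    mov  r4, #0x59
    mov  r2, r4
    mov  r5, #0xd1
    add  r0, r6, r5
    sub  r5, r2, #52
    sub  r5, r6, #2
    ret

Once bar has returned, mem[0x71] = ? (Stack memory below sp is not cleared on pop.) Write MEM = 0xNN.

prologue: push r2 → mem[0x71]=0x41, sp=0x71
body[0] mov  r0, r2 → r0=0x41
body[1] mov  r4, #0x59 → r4=0x59
body[2] mov  r2, r4 → r2=0x59
body[3] mov  r5, #0xd1 → r5=0xd1
body[4] add  r0, r6, r5 → r0=0xc6
body[5] sub  r5, r2, #52 → r5=0x25
body[6] sub  r5, r6, #2 → r5=0xf3
epilogue: pop r2=0x41, sp=0x72
prologue pushed ['r2'] at ['0x71']

MEM = 0x41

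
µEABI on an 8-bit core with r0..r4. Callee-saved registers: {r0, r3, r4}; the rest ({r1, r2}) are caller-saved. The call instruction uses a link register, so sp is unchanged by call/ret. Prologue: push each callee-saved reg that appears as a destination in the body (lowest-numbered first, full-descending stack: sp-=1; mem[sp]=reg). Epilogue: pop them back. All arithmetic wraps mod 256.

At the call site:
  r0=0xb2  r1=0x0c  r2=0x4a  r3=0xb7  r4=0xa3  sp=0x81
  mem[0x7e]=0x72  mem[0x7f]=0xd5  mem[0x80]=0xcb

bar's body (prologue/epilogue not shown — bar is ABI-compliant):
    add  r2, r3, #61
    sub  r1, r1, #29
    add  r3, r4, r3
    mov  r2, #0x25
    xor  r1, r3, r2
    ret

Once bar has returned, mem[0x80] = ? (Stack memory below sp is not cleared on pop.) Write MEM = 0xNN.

prologue: push r3 → mem[0x80]=0xb7, sp=0x80
body[0] add  r2, r3, #61 → r2=0xf4
body[1] sub  r1, r1, #29 → r1=0xef
body[2] add  r3, r4, r3 → r3=0x5a
body[3] mov  r2, #0x25 → r2=0x25
body[4] xor  r1, r3, r2 → r1=0x7f
epilogue: pop r3=0xb7, sp=0x81
prologue pushed ['r3'] at ['0x80']

MEM = 0xb7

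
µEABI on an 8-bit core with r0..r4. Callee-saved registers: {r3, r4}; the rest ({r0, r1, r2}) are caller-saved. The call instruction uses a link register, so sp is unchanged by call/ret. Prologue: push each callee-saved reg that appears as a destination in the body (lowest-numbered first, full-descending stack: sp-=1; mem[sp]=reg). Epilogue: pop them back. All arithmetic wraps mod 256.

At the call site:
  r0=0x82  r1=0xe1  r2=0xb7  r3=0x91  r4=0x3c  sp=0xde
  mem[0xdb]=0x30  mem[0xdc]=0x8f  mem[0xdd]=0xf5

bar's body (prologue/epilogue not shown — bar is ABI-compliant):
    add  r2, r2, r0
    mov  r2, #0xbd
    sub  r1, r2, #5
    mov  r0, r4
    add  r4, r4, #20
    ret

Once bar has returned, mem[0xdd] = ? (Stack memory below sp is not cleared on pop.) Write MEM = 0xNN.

prologue: push r4 → mem[0xdd]=0x3c, sp=0xdd
body[0] add  r2, r2, r0 → r2=0x39
body[1] mov  r2, #0xbd → r2=0xbd
body[2] sub  r1, r2, #5 → r1=0xb8
body[3] mov  r0, r4 → r0=0x3c
body[4] add  r4, r4, #20 → r4=0x50
epilogue: pop r4=0x3c, sp=0xde
prologue pushed ['r4'] at ['0xdd']

MEM = 0x3c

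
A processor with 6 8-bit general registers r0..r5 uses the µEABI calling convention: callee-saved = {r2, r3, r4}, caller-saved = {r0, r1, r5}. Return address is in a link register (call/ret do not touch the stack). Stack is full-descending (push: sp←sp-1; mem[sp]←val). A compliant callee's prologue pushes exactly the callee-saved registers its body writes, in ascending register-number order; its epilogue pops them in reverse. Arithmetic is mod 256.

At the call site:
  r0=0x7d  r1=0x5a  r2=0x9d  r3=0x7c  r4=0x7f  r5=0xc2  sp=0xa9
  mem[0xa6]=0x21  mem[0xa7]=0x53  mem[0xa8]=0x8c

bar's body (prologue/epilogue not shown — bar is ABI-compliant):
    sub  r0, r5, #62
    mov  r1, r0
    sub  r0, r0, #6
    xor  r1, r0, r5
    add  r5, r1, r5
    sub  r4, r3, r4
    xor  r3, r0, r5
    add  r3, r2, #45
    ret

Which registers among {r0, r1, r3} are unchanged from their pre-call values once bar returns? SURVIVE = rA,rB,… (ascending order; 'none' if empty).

prologue: push r3 -> mem[0xa8]=0x7c, sp=0xa8
prologue: push r4 -> mem[0xa7]=0x7f, sp=0xa7
body[0] sub  r0, r5, #62 -> r0=0x84
body[1] mov  r1, r0 -> r1=0x84
body[2] sub  r0, r0, #6 -> r0=0x7e
body[3] xor  r1, r0, r5 -> r1=0xbc
body[4] add  r5, r1, r5 -> r5=0x7e
body[5] sub  r4, r3, r4 -> r4=0xfd
body[6] xor  r3, r0, r5 -> r3=0x00
body[7] add  r3, r2, #45 -> r3=0xca
epilogue: pop r4=0x7f, sp=0xa8
epilogue: pop r3=0x7c, sp=0xa9
r0: caller-saved, written=True
r1: caller-saved, written=True
r3: callee-saved, written=True

SURVIVE = r3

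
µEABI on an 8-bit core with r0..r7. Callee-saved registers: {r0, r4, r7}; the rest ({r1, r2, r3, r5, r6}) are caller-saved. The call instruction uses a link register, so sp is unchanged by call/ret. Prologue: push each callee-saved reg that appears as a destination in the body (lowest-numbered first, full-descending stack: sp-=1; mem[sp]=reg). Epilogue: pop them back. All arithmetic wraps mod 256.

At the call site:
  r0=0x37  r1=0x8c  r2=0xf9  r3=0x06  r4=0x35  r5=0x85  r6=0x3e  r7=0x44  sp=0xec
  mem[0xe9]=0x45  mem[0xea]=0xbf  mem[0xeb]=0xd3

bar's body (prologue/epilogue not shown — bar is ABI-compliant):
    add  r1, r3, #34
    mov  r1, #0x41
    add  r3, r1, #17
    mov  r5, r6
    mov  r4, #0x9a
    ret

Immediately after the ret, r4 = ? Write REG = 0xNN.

prologue: push r4 → mem[0xeb]=0x35, sp=0xeb
body[0] add  r1, r3, #34 → r1=0x28
body[1] mov  r1, #0x41 → r1=0x41
body[2] add  r3, r1, #17 → r3=0x52
body[3] mov  r5, r6 → r5=0x3e
body[4] mov  r4, #0x9a → r4=0x9a
epilogue: pop r4=0x35, sp=0xec
r4 is callee-saved → restored

REG = 0x35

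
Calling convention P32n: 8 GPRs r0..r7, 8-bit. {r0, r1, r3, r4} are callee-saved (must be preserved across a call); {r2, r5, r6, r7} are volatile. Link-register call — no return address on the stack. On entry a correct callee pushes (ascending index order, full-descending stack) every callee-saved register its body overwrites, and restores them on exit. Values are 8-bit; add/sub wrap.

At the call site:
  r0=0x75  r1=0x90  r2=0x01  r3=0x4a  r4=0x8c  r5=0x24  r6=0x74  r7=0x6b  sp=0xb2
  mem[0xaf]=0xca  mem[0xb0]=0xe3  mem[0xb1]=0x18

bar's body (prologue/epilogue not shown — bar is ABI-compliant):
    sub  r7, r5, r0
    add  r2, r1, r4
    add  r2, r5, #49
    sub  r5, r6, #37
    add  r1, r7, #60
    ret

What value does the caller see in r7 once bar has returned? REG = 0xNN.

REG = 0xaf

prologue: push r1 -> mem[0xb1]=0x90, sp=0xb1
body[0] sub  r7, r5, r0 -> r7=0xaf
body[1] add  r2, r1, r4 -> r2=0x1c
body[2] add  r2, r5, #49 -> r2=0x55
body[3] sub  r5, r6, #37 -> r5=0x4f
body[4] add  r1, r7, #60 -> r1=0xeb
epilogue: pop r1=0x90, sp=0xb2
r7 is caller-saved -> body value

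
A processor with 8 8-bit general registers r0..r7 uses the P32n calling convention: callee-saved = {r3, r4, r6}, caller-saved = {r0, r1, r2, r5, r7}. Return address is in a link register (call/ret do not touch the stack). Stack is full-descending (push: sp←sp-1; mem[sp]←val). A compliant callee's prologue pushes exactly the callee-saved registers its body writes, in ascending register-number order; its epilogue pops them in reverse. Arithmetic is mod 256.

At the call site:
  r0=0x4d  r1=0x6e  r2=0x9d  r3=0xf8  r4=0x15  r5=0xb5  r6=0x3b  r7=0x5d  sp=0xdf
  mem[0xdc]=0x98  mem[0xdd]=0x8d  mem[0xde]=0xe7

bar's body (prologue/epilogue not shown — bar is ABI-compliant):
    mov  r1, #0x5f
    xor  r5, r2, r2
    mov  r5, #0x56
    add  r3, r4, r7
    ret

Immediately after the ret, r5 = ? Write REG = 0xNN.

prologue: push r3 → mem[0xde]=0xf8, sp=0xde
body[0] mov  r1, #0x5f → r1=0x5f
body[1] xor  r5, r2, r2 → r5=0x00
body[2] mov  r5, #0x56 → r5=0x56
body[3] add  r3, r4, r7 → r3=0x72
epilogue: pop r3=0xf8, sp=0xdf
r5 is caller-saved → body value

REG = 0x56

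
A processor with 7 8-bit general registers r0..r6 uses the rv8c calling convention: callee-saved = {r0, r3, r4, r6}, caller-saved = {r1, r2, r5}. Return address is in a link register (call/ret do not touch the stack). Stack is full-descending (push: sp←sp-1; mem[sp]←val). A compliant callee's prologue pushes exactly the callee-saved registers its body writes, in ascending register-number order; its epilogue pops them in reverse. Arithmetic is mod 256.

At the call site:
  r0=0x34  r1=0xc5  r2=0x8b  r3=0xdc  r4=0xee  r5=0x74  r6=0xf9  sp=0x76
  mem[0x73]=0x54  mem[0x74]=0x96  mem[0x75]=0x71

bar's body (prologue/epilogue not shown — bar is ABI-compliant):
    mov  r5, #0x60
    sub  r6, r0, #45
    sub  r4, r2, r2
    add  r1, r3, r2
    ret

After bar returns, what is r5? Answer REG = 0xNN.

prologue: push r4 → mem[0x75]=0xee, sp=0x75
prologue: push r6 → mem[0x74]=0xf9, sp=0x74
body[0] mov  r5, #0x60 → r5=0x60
body[1] sub  r6, r0, #45 → r6=0x07
body[2] sub  r4, r2, r2 → r4=0x00
body[3] add  r1, r3, r2 → r1=0x67
epilogue: pop r6=0xf9, sp=0x75
epilogue: pop r4=0xee, sp=0x76
r5 is caller-saved → body value

REG = 0x60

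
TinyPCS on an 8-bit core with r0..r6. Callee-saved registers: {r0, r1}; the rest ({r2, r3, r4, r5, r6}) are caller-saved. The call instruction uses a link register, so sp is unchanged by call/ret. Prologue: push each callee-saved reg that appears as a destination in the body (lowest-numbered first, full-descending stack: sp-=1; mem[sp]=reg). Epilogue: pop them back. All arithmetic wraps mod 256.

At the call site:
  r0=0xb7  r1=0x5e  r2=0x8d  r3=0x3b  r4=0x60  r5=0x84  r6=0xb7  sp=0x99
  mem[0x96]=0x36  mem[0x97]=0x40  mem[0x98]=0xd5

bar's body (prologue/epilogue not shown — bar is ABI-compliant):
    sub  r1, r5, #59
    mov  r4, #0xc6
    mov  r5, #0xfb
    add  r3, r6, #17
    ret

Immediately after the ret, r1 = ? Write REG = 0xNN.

prologue: push r1 -> mem[0x98]=0x5e, sp=0x98
body[0] sub  r1, r5, #59 -> r1=0x49
body[1] mov  r4, #0xc6 -> r4=0xc6
body[2] mov  r5, #0xfb -> r5=0xfb
body[3] add  r3, r6, #17 -> r3=0xc8
epilogue: pop r1=0x5e, sp=0x99
r1 is callee-saved -> restored

REG = 0x5e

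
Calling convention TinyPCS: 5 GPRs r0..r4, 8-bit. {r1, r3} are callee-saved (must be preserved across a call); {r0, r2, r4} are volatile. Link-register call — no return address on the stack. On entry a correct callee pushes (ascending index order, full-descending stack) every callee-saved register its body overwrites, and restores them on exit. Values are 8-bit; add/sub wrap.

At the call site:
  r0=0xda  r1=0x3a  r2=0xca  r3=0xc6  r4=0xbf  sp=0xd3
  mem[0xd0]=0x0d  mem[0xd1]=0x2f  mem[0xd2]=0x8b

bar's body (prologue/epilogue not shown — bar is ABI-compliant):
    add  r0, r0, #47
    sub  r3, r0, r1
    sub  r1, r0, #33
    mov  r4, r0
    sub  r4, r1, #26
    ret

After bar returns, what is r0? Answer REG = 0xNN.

prologue: push r1 -> mem[0xd2]=0x3a, sp=0xd2
prologue: push r3 -> mem[0xd1]=0xc6, sp=0xd1
body[0] add  r0, r0, #47 -> r0=0x09
body[1] sub  r3, r0, r1 -> r3=0xcf
body[2] sub  r1, r0, #33 -> r1=0xe8
body[3] mov  r4, r0 -> r4=0x09
body[4] sub  r4, r1, #26 -> r4=0xce
epilogue: pop r3=0xc6, sp=0xd2
epilogue: pop r1=0x3a, sp=0xd3
r0 is caller-saved -> body value

REG = 0x09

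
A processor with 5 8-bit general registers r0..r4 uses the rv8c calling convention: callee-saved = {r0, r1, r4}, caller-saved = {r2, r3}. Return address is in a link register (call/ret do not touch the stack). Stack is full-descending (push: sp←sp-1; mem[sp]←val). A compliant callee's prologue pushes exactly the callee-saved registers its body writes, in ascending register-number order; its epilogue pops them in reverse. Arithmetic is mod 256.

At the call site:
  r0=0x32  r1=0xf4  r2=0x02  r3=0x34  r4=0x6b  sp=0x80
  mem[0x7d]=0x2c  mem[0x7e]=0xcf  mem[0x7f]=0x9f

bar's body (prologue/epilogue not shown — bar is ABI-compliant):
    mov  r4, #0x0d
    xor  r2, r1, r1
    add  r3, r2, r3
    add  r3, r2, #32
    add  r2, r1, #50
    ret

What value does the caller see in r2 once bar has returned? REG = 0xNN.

prologue: push r4 -> mem[0x7f]=0x6b, sp=0x7f
body[0] mov  r4, #0x0d -> r4=0x0d
body[1] xor  r2, r1, r1 -> r2=0x00
body[2] add  r3, r2, r3 -> r3=0x34
body[3] add  r3, r2, #32 -> r3=0x20
body[4] add  r2, r1, #50 -> r2=0x26
epilogue: pop r4=0x6b, sp=0x80
r2 is caller-saved -> body value

REG = 0x26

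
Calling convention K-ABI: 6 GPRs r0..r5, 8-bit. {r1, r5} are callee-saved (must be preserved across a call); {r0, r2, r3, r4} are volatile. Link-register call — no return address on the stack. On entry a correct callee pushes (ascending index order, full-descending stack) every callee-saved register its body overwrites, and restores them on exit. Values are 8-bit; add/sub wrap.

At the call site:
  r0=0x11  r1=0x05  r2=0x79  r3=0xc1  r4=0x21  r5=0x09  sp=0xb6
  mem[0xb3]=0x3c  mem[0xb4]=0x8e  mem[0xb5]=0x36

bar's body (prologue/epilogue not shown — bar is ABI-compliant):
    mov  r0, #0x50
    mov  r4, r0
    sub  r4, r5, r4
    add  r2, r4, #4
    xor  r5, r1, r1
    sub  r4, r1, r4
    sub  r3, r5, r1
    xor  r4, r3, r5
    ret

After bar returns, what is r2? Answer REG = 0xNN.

prologue: push r5 → mem[0xb5]=0x09, sp=0xb5
body[0] mov  r0, #0x50 → r0=0x50
body[1] mov  r4, r0 → r4=0x50
body[2] sub  r4, r5, r4 → r4=0xb9
body[3] add  r2, r4, #4 → r2=0xbd
body[4] xor  r5, r1, r1 → r5=0x00
body[5] sub  r4, r1, r4 → r4=0x4c
body[6] sub  r3, r5, r1 → r3=0xfb
body[7] xor  r4, r3, r5 → r4=0xfb
epilogue: pop r5=0x09, sp=0xb6
r2 is caller-saved → body value

REG = 0xbd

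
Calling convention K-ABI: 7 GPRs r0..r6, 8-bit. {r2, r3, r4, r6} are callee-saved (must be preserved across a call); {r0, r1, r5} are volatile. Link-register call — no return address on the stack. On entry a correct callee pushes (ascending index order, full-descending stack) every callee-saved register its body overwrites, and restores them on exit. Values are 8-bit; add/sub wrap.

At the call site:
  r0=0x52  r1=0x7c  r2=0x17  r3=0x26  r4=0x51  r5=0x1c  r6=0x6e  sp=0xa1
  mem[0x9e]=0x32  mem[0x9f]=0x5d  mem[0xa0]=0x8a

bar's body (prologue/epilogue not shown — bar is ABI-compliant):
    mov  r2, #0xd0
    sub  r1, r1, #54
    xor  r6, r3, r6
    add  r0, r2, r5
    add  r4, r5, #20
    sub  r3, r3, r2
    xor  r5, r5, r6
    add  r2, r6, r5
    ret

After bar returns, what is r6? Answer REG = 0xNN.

REG = 0x6e

prologue: push r2 → mem[0xa0]=0x17, sp=0xa0
prologue: push r3 → mem[0x9f]=0x26, sp=0x9f
prologue: push r4 → mem[0x9e]=0x51, sp=0x9e
prologue: push r6 → mem[0x9d]=0x6e, sp=0x9d
body[0] mov  r2, #0xd0 → r2=0xd0
body[1] sub  r1, r1, #54 → r1=0x46
body[2] xor  r6, r3, r6 → r6=0x48
body[3] add  r0, r2, r5 → r0=0xec
body[4] add  r4, r5, #20 → r4=0x30
body[5] sub  r3, r3, r2 → r3=0x56
body[6] xor  r5, r5, r6 → r5=0x54
body[7] add  r2, r6, r5 → r2=0x9c
epilogue: pop r6=0x6e, sp=0x9e
epilogue: pop r4=0x51, sp=0x9f
epilogue: pop r3=0x26, sp=0xa0
epilogue: pop r2=0x17, sp=0xa1
r6 is callee-saved → restored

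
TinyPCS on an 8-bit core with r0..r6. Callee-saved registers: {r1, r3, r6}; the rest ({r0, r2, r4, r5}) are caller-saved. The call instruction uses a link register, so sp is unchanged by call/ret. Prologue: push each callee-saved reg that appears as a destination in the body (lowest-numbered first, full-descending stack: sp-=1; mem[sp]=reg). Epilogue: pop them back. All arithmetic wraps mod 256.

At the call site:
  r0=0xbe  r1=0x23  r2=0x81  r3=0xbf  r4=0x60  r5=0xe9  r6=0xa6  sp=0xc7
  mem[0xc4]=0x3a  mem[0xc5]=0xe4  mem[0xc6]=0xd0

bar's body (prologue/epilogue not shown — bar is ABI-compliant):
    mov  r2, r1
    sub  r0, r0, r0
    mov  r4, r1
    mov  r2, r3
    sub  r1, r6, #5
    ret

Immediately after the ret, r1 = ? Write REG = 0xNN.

REG = 0x23

prologue: push r1 → mem[0xc6]=0x23, sp=0xc6
body[0] mov  r2, r1 → r2=0x23
body[1] sub  r0, r0, r0 → r0=0x00
body[2] mov  r4, r1 → r4=0x23
body[3] mov  r2, r3 → r2=0xbf
body[4] sub  r1, r6, #5 → r1=0xa1
epilogue: pop r1=0x23, sp=0xc7
r1 is callee-saved → restored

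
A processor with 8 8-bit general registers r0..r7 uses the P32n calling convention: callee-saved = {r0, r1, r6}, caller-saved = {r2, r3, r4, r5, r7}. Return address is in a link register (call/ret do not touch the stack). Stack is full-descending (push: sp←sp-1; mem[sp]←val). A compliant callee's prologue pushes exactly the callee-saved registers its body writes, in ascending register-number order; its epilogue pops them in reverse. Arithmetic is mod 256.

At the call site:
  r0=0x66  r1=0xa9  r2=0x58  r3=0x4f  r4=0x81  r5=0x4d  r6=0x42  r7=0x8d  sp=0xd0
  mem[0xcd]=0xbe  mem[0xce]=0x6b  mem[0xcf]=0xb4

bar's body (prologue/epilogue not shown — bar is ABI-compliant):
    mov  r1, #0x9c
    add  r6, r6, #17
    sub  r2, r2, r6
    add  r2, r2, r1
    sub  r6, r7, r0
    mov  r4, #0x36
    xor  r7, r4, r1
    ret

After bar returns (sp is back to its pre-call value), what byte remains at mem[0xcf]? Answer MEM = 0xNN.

MEM = 0xa9

prologue: push r1 -> mem[0xcf]=0xa9, sp=0xcf
prologue: push r6 -> mem[0xce]=0x42, sp=0xce
body[0] mov  r1, #0x9c -> r1=0x9c
body[1] add  r6, r6, #17 -> r6=0x53
body[2] sub  r2, r2, r6 -> r2=0x05
body[3] add  r2, r2, r1 -> r2=0xa1
body[4] sub  r6, r7, r0 -> r6=0x27
body[5] mov  r4, #0x36 -> r4=0x36
body[6] xor  r7, r4, r1 -> r7=0xaa
epilogue: pop r6=0x42, sp=0xcf
epilogue: pop r1=0xa9, sp=0xd0
prologue pushed ['r1', 'r6'] at ['0xcf', '0xce']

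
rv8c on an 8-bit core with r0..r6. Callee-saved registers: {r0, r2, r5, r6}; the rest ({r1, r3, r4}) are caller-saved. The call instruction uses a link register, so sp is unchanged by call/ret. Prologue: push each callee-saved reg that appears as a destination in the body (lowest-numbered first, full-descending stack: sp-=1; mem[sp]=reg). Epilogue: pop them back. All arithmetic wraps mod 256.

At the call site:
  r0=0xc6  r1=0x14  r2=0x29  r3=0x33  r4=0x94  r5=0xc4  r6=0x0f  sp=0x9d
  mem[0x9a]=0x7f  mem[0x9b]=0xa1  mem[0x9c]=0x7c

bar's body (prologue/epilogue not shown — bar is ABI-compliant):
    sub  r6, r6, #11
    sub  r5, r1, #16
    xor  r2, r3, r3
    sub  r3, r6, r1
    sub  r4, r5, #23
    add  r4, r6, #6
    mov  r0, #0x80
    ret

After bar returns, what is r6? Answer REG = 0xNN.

prologue: push r0 → mem[0x9c]=0xc6, sp=0x9c
prologue: push r2 → mem[0x9b]=0x29, sp=0x9b
prologue: push r5 → mem[0x9a]=0xc4, sp=0x9a
prologue: push r6 → mem[0x99]=0x0f, sp=0x99
body[0] sub  r6, r6, #11 → r6=0x04
body[1] sub  r5, r1, #16 → r5=0x04
body[2] xor  r2, r3, r3 → r2=0x00
body[3] sub  r3, r6, r1 → r3=0xf0
body[4] sub  r4, r5, #23 → r4=0xed
body[5] add  r4, r6, #6 → r4=0x0a
body[6] mov  r0, #0x80 → r0=0x80
epilogue: pop r6=0x0f, sp=0x9a
epilogue: pop r5=0xc4, sp=0x9b
epilogue: pop r2=0x29, sp=0x9c
epilogue: pop r0=0xc6, sp=0x9d
r6 is callee-saved → restored

REG = 0x0f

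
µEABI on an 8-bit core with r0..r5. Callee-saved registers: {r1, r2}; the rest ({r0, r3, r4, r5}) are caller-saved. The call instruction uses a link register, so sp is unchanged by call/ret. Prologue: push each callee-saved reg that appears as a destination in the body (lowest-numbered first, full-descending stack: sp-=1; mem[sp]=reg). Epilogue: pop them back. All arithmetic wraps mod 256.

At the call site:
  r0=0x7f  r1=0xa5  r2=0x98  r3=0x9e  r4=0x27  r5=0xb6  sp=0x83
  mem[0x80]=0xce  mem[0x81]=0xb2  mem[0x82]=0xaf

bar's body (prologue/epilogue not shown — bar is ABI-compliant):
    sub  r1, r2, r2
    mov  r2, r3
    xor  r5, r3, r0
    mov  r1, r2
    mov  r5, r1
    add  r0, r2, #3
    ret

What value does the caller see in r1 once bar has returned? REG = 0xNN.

prologue: push r1 -> mem[0x82]=0xa5, sp=0x82
prologue: push r2 -> mem[0x81]=0x98, sp=0x81
body[0] sub  r1, r2, r2 -> r1=0x00
body[1] mov  r2, r3 -> r2=0x9e
body[2] xor  r5, r3, r0 -> r5=0xe1
body[3] mov  r1, r2 -> r1=0x9e
body[4] mov  r5, r1 -> r5=0x9e
body[5] add  r0, r2, #3 -> r0=0xa1
epilogue: pop r2=0x98, sp=0x82
epilogue: pop r1=0xa5, sp=0x83
r1 is callee-saved -> restored

REG = 0xa5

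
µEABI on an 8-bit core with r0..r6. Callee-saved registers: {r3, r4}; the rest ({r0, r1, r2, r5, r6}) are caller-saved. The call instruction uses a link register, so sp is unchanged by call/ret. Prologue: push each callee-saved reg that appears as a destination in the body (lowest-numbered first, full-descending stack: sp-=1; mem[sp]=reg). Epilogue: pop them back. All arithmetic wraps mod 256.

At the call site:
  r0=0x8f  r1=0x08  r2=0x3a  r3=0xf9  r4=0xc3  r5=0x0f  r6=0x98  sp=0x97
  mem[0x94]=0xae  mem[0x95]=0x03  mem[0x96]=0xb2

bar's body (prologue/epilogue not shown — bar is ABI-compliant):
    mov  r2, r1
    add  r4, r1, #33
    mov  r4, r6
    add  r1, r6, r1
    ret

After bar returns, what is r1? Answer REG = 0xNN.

REG = 0xa0

prologue: push r4 -> mem[0x96]=0xc3, sp=0x96
body[0] mov  r2, r1 -> r2=0x08
body[1] add  r4, r1, #33 -> r4=0x29
body[2] mov  r4, r6 -> r4=0x98
body[3] add  r1, r6, r1 -> r1=0xa0
epilogue: pop r4=0xc3, sp=0x97
r1 is caller-saved -> body value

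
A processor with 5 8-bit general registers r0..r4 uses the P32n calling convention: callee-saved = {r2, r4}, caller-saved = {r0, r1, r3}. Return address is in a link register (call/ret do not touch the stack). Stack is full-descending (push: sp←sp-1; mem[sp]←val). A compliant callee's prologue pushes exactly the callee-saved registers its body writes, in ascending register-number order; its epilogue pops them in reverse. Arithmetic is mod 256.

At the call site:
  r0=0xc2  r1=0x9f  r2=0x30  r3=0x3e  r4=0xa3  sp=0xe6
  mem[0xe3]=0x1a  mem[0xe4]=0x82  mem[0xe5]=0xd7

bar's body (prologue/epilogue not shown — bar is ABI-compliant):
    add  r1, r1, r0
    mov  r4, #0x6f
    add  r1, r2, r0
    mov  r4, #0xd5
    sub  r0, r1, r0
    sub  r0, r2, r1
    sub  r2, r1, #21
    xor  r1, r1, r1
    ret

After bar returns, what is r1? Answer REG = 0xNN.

REG = 0x00

prologue: push r2 → mem[0xe5]=0x30, sp=0xe5
prologue: push r4 → mem[0xe4]=0xa3, sp=0xe4
body[0] add  r1, r1, r0 → r1=0x61
body[1] mov  r4, #0x6f → r4=0x6f
body[2] add  r1, r2, r0 → r1=0xf2
body[3] mov  r4, #0xd5 → r4=0xd5
body[4] sub  r0, r1, r0 → r0=0x30
body[5] sub  r0, r2, r1 → r0=0x3e
body[6] sub  r2, r1, #21 → r2=0xdd
body[7] xor  r1, r1, r1 → r1=0x00
epilogue: pop r4=0xa3, sp=0xe5
epilogue: pop r2=0x30, sp=0xe6
r1 is caller-saved → body value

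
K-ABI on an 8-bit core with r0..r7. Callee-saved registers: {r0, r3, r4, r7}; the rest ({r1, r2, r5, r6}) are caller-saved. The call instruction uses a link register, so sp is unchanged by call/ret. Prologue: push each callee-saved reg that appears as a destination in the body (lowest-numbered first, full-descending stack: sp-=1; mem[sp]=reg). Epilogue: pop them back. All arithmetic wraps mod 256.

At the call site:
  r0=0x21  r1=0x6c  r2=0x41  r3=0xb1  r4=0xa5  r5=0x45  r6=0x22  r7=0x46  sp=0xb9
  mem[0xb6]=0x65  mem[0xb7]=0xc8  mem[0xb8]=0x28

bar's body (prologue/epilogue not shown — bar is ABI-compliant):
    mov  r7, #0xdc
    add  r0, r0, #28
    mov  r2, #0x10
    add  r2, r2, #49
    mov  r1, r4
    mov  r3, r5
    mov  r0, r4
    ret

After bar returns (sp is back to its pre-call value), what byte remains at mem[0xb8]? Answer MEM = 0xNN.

prologue: push r0 -> mem[0xb8]=0x21, sp=0xb8
prologue: push r3 -> mem[0xb7]=0xb1, sp=0xb7
prologue: push r7 -> mem[0xb6]=0x46, sp=0xb6
body[0] mov  r7, #0xdc -> r7=0xdc
body[1] add  r0, r0, #28 -> r0=0x3d
body[2] mov  r2, #0x10 -> r2=0x10
body[3] add  r2, r2, #49 -> r2=0x41
body[4] mov  r1, r4 -> r1=0xa5
body[5] mov  r3, r5 -> r3=0x45
body[6] mov  r0, r4 -> r0=0xa5
epilogue: pop r7=0x46, sp=0xb7
epilogue: pop r3=0xb1, sp=0xb8
epilogue: pop r0=0x21, sp=0xb9
prologue pushed ['r0', 'r3', 'r7'] at ['0xb8', '0xb7', '0xb6']

MEM = 0x21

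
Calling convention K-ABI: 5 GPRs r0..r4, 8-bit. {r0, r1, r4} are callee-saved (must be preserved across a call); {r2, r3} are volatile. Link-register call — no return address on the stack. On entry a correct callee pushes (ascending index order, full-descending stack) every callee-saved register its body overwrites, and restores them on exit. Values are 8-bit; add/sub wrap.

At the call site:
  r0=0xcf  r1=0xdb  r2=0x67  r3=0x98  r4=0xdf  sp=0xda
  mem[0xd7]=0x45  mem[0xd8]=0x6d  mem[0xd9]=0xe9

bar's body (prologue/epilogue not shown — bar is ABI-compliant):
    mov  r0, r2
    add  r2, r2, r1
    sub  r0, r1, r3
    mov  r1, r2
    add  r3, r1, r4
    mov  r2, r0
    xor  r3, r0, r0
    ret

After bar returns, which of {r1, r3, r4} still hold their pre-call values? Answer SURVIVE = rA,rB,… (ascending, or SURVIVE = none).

SURVIVE = r1,r4

prologue: push r0 → mem[0xd9]=0xcf, sp=0xd9
prologue: push r1 → mem[0xd8]=0xdb, sp=0xd8
body[0] mov  r0, r2 → r0=0x67
body[1] add  r2, r2, r1 → r2=0x42
body[2] sub  r0, r1, r3 → r0=0x43
body[3] mov  r1, r2 → r1=0x42
body[4] add  r3, r1, r4 → r3=0x21
body[5] mov  r2, r0 → r2=0x43
body[6] xor  r3, r0, r0 → r3=0x00
epilogue: pop r1=0xdb, sp=0xd9
epilogue: pop r0=0xcf, sp=0xda
r1: callee-saved, written=True
r3: caller-saved, written=True
r4: callee-saved, written=False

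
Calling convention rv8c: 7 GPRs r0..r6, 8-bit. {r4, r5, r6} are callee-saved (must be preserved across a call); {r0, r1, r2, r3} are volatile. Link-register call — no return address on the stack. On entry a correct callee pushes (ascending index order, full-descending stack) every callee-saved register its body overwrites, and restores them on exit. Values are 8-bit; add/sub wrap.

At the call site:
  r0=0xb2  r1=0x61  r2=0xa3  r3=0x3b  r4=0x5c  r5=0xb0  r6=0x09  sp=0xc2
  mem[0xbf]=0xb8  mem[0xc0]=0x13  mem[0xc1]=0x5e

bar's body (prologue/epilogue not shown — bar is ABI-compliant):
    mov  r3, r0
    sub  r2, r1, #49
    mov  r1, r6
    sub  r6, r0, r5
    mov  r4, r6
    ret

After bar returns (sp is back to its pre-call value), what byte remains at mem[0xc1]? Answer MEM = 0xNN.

prologue: push r4 → mem[0xc1]=0x5c, sp=0xc1
prologue: push r6 → mem[0xc0]=0x09, sp=0xc0
body[0] mov  r3, r0 → r3=0xb2
body[1] sub  r2, r1, #49 → r2=0x30
body[2] mov  r1, r6 → r1=0x09
body[3] sub  r6, r0, r5 → r6=0x02
body[4] mov  r4, r6 → r4=0x02
epilogue: pop r6=0x09, sp=0xc1
epilogue: pop r4=0x5c, sp=0xc2
prologue pushed ['r4', 'r6'] at ['0xc1', '0xc0']

MEM = 0x5c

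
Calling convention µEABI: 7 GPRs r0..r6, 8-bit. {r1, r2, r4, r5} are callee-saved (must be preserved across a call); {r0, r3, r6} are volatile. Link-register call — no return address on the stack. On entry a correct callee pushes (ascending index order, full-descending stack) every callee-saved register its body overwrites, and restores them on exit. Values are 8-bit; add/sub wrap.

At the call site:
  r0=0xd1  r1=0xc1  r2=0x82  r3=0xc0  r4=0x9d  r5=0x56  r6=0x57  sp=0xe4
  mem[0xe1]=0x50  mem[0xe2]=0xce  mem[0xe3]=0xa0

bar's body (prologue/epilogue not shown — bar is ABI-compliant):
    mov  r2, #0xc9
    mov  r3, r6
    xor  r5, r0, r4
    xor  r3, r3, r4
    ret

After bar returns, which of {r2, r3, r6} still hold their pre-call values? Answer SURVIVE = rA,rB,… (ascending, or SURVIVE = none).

prologue: push r2 -> mem[0xe3]=0x82, sp=0xe3
prologue: push r5 -> mem[0xe2]=0x56, sp=0xe2
body[0] mov  r2, #0xc9 -> r2=0xc9
body[1] mov  r3, r6 -> r3=0x57
body[2] xor  r5, r0, r4 -> r5=0x4c
body[3] xor  r3, r3, r4 -> r3=0xca
epilogue: pop r5=0x56, sp=0xe3
epilogue: pop r2=0x82, sp=0xe4
r2: callee-saved, written=True
r3: caller-saved, written=True
r6: caller-saved, written=False

SURVIVE = r2,r6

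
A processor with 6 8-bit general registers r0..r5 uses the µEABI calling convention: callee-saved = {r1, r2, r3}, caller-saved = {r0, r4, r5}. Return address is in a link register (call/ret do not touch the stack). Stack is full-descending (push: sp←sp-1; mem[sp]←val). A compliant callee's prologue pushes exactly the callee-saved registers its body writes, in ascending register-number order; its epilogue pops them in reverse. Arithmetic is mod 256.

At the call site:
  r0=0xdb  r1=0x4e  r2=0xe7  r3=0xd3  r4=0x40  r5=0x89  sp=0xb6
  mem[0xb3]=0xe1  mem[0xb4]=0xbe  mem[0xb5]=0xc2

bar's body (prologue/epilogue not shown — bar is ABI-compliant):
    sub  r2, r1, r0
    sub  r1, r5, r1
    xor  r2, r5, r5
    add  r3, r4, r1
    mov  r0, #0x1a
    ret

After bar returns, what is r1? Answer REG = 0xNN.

REG = 0x4e

prologue: push r1 -> mem[0xb5]=0x4e, sp=0xb5
prologue: push r2 -> mem[0xb4]=0xe7, sp=0xb4
prologue: push r3 -> mem[0xb3]=0xd3, sp=0xb3
body[0] sub  r2, r1, r0 -> r2=0x73
body[1] sub  r1, r5, r1 -> r1=0x3b
body[2] xor  r2, r5, r5 -> r2=0x00
body[3] add  r3, r4, r1 -> r3=0x7b
body[4] mov  r0, #0x1a -> r0=0x1a
epilogue: pop r3=0xd3, sp=0xb4
epilogue: pop r2=0xe7, sp=0xb5
epilogue: pop r1=0x4e, sp=0xb6
r1 is callee-saved -> restored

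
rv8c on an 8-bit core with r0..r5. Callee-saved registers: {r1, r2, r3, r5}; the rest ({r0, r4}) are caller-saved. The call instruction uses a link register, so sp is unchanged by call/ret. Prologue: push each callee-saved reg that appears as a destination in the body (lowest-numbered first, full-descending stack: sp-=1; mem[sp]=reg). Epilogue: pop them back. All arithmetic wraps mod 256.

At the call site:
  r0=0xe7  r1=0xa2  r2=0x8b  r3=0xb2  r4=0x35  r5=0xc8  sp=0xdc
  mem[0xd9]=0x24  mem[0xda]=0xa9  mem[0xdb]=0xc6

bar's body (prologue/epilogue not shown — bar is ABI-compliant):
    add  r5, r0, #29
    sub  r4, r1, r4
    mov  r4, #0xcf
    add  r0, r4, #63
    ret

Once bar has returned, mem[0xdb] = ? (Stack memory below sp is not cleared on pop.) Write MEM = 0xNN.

MEM = 0xc8

prologue: push r5 → mem[0xdb]=0xc8, sp=0xdb
body[0] add  r5, r0, #29 → r5=0x04
body[1] sub  r4, r1, r4 → r4=0x6d
body[2] mov  r4, #0xcf → r4=0xcf
body[3] add  r0, r4, #63 → r0=0x0e
epilogue: pop r5=0xc8, sp=0xdc
prologue pushed ['r5'] at ['0xdb']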